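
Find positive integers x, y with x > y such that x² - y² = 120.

Factor: x² - y² = (x+y)(x-y) = 120.
We need two factors of 120 with the same parity.
Use x+y = 60 and x-y = 2 (product 60·2 = 120).
Adding: 2x = 62, so x = 31.
Subtracting: 2y = 58, so y = 29.
Check: 31² - 29² = 961 - 841 = 120 ✓

x = 31, y = 29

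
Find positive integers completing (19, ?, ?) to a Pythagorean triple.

We need the other leg and hypotenuse such that 19² + x² = c².
Take x = 180, c = 181: 19² + 180² = 361 + 32400 = 32761 = 181² ✓
Triple: (19, 180, 181)

(19, 180, 181)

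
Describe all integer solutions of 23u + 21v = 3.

Step 1: Compute gcd(23, 21) = 1.
Since 1 divides 3, solutions exist.

Step 2: Find a particular solution using extended Euclidean algorithm.
We get u₀ = -30, v₀ = 33.
Check: 23*-30 + 21*33 = 3 = 3 ✓

Step 3: Write the general solution.
u = -30 + (21/1)t = -30 + 21t
v = 33 - (23/1)t = 33 - 23t
for any integer t.

u = -30 + 21t, v = 33 - 23t for integer t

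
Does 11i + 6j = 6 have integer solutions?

Step 1: Compute gcd(11, 6).
gcd(11, 6) = 1

Step 2: Check divisibility.
Does 1 divide 6? 6 = 1 x 6, so yes.

By the theorem on linear Diophantine equations, 11i + 6j = 6 has integer solutions if and only if gcd(11, 6) divides 6. Since 1 | 6, solutions exist.

Yes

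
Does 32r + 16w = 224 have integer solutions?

Step 1: Compute gcd(32, 16).
gcd(32, 16) = 16

Step 2: Check divisibility.
Does 16 divide 224? 224 = 16 x 14, so yes.

By the theorem on linear Diophantine equations, 32r + 16w = 224 has integer solutions if and only if gcd(32, 16) divides 224. Since 16 | 224, solutions exist.

Yes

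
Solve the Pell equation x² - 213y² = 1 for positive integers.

We seek the smallest positive integers (x, y) with x² - 213y² = 1, i.e., x² = 213y² + 1.
Try successive y values:
y = 1: x² = 213·1² + 1 = 214, not a perfect square
y = 2: x² = 213·2² + 1 = 853, not a perfect square
y = 3: x² = 213·3² + 1 = 1918, not a perfect square
... continuing the search (or via continued fractions) ...
y = 13320: x² = 213·13320² + 1 = 37790971201, x = 194399 ✓

Verify: 194399² - 213·13320² = 37790971201 - 37790971200 = 1 ✓

x = 194399, y = 13320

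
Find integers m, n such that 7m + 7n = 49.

Step 1: Check solvability.
gcd(7, 7) = 7
Since 7 divides 49, solutions exist.

Step 2: Apply extended Euclidean algorithm to find gcd.
We find integers such that 7*x0 + 7*y0 = 7

Step 3: Scale the particular solution.
Multiply by 49/7 = 7:
m = 0, n = 7

Step 4: Verify.
7*(0) + 7*(7) = 49 = 49 ✓

m = 0, n = 7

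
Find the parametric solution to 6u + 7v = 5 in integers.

Step 1: Compute gcd(6, 7) = 1.
Since 1 divides 5, solutions exist.

Step 2: Find a particular solution using extended Euclidean algorithm.
We get u₀ = -5, v₀ = 5.
Check: 6*-5 + 7*5 = 5 = 5 ✓

Step 3: Write the general solution.
u = -5 + (7/1)t = -5 + 7t
v = 5 - (6/1)t = 5 - 6t
for any integer t.

u = -5 + 7t, v = 5 - 6t for integer t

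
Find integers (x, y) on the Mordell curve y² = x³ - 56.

Try small integer x values and check whether x³ - 56 is a perfect square.
x = 18: x³ - 56 = 18³ - 56 = 5832 - 56 = 5776
Is 5776 a perfect square? 76² = 5776 ✓
So (x, y) = (18, -76) is a solution.

x = 18, y = -76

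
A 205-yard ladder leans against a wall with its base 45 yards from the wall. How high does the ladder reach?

The ladder, wall, and ground form a right triangle with hypotenuse 205 and one leg 45.
By the Pythagorean theorem: h² = 205² - 45² = 42025 - 2025 = 40000
h = √40000 = 200 yards

200 yards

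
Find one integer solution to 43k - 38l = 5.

Step 1: Check solvability.
gcd(43, 38) = 1
Since 1 divides 5, solutions exist.

Step 2: Apply extended Euclidean algorithm to find gcd.
We find integers such that 43*x0 + 38*y0 = 1

Step 3: Scale the particular solution.
Multiply by 5/1 = 5:
k = -75, l = -85

Step 4: Verify.
43*(-75) - 38*(-85) = 5 = 5 ✓

k = -75, l = -85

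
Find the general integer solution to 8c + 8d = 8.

Step 1: Compute gcd(8, 8) = 8.
Since 8 divides 8, solutions exist.

Step 2: Find a particular solution using extended Euclidean algorithm.
We get c₀ = 0, d₀ = 1.
Check: 8*0 + 8*1 = 8 = 8 ✓

Step 3: Write the general solution.
c = 0 + (8/8)t = 0 + 1t
d = 1 - (8/8)t = 1 - 1t
for any integer t.

c = 0 + 1t, d = 1 - 1t for integer t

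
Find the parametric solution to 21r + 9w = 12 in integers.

Step 1: Compute gcd(21, 9) = 3.
Since 3 divides 12, solutions exist.

Step 2: Find a particular solution using extended Euclidean algorithm.
We get r₀ = 4, w₀ = -8.
Check: 21*4 + 9*-8 = 12 = 12 ✓

Step 3: Write the general solution.
r = 4 + (9/3)t = 4 + 3t
w = -8 - (21/3)t = -8 - 7t
for any integer t.

r = 4 + 3t, w = -8 - 7t for integer t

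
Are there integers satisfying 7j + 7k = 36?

Step 1: Compute gcd(7, 7).
gcd(7, 7) = 7

Step 2: Check divisibility.
Does 7 divide 36? 36 = 7 x 5 + 1, so no.

By the theorem on linear Diophantine equations, 7j + 7k = 36 has integer solutions if and only if gcd(7, 7) divides 36. Since 7 does not divide 36, no solutions exist.

No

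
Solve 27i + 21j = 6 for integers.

Step 1: Check solvability.
gcd(27, 21) = 3
Since 3 divides 6, solutions exist.

Step 2: Apply extended Euclidean algorithm to find gcd.
We find integers such that 27*x0 + 21*y0 = 3

Step 3: Scale the particular solution.
Multiply by 6/3 = 2:
i = -6, j = 8

Step 4: Verify.
27*(-6) + 21*(8) = 6 = 6 ✓

i = -6, j = 8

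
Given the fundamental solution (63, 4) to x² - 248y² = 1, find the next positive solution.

Solutions to x² - Dy² = 1 are generated by powers of (x₀ + y₀√D).
The next solution satisfies x₁ + y₁√248 = (x₀ + y₀√248)², giving:
x₁ = x₀² + 248y₀² = 63² + 248·4² = 3969 + 3968 = 7937
y₁ = 2x₀y₀ = 2·63·4 = 504

Verify: 7937² - 248·504² = 62995969 - 62995968 = 1 ✓

x = 7937, y = 504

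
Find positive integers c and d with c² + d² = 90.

We need to find integers c, d > 0 such that c² + d² = 90.
Trying c = 3: d² = 90 - 3² = 90 - 9 = 81
d = 9
Check: 3² + 9² = 9 + 81 = 90 ✓

90 = 3² + 9²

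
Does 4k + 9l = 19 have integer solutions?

Step 1: Compute gcd(4, 9).
gcd(4, 9) = 1

Step 2: Check divisibility.
Does 1 divide 19? 19 = 1 x 19, so yes.

By the theorem on linear Diophantine equations, 4k + 9l = 19 has integer solutions if and only if gcd(4, 9) divides 19. Since 1 | 19, solutions exist.

Yes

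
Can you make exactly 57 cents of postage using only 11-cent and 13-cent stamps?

We need non-negative x, y with 11x + 13y = 57.
gcd(11, 13) = 1 divides 57, so integer solutions exist.
Search for a non-negative one: x = 4 gives 13y = 57 - 44 = 13, so y = 1.
Check: 11·4 + 13·1 = 57 ✓

Yes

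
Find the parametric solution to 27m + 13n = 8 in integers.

Step 1: Compute gcd(27, 13) = 1.
Since 1 divides 8, solutions exist.

Step 2: Find a particular solution using extended Euclidean algorithm.
We get m₀ = 8, n₀ = -16.
Check: 27*8 + 13*-16 = 8 = 8 ✓

Step 3: Write the general solution.
m = 8 + (13/1)t = 8 + 13t
n = -16 - (27/1)t = -16 - 27t
for any integer t.

m = 8 + 13t, n = -16 - 27t for integer t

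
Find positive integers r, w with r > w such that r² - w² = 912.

Factor: r² - w² = (r+w)(r-w) = 912.
We need two factors of 912 with the same parity.
Use r+w = 456 and r-w = 2 (product 456·2 = 912).
Adding: 2r = 458, so r = 229.
Subtracting: 2w = 454, so w = 227.
Check: 229² - 227² = 52441 - 51529 = 912 ✓

r = 229, w = 227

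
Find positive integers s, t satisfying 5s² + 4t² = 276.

Try small values of s and check whether (276 - 5s²)/4 is a perfect square.
s = 2: 5·2² = 20, so 4t² = 276 - 20 = 256, giving t² = 64, t = 8.
Check: 5·2² + 4·8² = 20 + 256 = 276 ✓

s = 2, t = 8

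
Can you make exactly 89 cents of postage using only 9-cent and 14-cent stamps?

We need non-negative x, y with 9x + 14y = 89.
gcd(9, 14) = 1 divides 89, so integer solutions exist, but checking x = 0..9 shows none with y ≥ 0.
So 89 cannot be made with non-negative stamp counts.

No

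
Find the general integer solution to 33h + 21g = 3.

Step 1: Compute gcd(33, 21) = 3.
Since 3 divides 3, solutions exist.

Step 2: Find a particular solution using extended Euclidean algorithm.
We get h₀ = 2, g₀ = -3.
Check: 33*2 + 21*-3 = 3 = 3 ✓

Step 3: Write the general solution.
h = 2 + (21/3)t = 2 + 7t
g = -3 - (33/3)t = -3 - 11t
for any integer t.

h = 2 + 7t, g = -3 - 11t for integer t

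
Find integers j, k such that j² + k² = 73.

We need to find integers j, k > 0 such that j² + k² = 73.
Trying j = 3: k² = 73 - 3² = 73 - 9 = 64
k = 8
Check: 3² + 8² = 9 + 64 = 73 ✓

73 = 3² + 8²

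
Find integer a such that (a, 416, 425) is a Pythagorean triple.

a² = c² - b² = 425² - 416² = 180625 - 173056 = 7569
a = sqrt(7569) = 87

87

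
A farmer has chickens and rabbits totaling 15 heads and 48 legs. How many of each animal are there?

Let c = chickens, r = rabbits.
Heads: c + r = 15
Legs: 2c + 4r = 48
From the first equation, c = 15 - r. Substitute:
2(15 - r) + 4r = 48
30 + 2r = 48
r = (48 - 30)/2 = 9
c = 15 - 9 = 6

Chickens: 6, Rabbits: 9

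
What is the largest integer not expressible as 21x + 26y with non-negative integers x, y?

For two coprime denominations a and b, the Frobenius number (largest value not representable as a non-negative combination) is ab - a - b.
Here gcd(21, 26) = 1, so they are coprime.
F(21, 26) = 21·26 - 21 - 26 = 546 - 47 = 499

499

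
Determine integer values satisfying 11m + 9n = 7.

Step 1: Check solvability.
gcd(11, 9) = 1
Since 1 divides 7, solutions exist.

Step 2: Apply extended Euclidean algorithm to find gcd.
We find integers such that 11*x0 + 9*y0 = 1

Step 3: Scale the particular solution.
Multiply by 7/1 = 7:
m = -28, n = 35

Step 4: Verify.
11*(-28) + 9*(35) = 7 = 7 ✓

m = -28, n = 35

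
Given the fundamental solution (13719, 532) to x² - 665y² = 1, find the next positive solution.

Solutions to x² - Dy² = 1 are generated by powers of (x₀ + y₀√D).
The next solution satisfies x₁ + y₁√665 = (x₀ + y₀√665)², giving:
x₁ = x₀² + 665y₀² = 13719² + 665·532² = 188210961 + 188210960 = 376421921
y₁ = 2x₀y₀ = 2·13719·532 = 14597016

Verify: 376421921² - 665·14597016² = 141693462609330241 - 141693462609330240 = 1 ✓

x = 376421921, y = 14597016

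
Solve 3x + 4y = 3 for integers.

Step 1: Check solvability.
gcd(3, 4) = 1
Since 1 divides 3, solutions exist.

Step 2: Apply extended Euclidean algorithm to find gcd.
We find integers such that 3*x0 + 4*y0 = 1

Step 3: Scale the particular solution.
Multiply by 3/1 = 3:
x = -3, y = 3

Step 4: Verify.
3*(-3) + 4*(3) = 3 = 3 ✓

x = -3, y = 3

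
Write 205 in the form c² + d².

We need to find integers c, d > 0 such that c² + d² = 205.
Trying c = 3: d² = 205 - 3² = 205 - 9 = 196
d = 14
Check: 3² + 14² = 9 + 196 = 205 ✓

205 = 3² + 14²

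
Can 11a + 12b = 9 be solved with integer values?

Step 1: Compute gcd(11, 12).
gcd(11, 12) = 1

Step 2: Check divisibility.
Does 1 divide 9? 9 = 1 x 9, so yes.

By the theorem on linear Diophantine equations, 11a + 12b = 9 has integer solutions if and only if gcd(11, 12) divides 9. Since 1 | 9, solutions exist.

Yes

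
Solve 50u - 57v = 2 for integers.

Step 1: Check solvability.
gcd(50, 57) = 1
Since 1 divides 2, solutions exist.

Step 2: Apply extended Euclidean algorithm to find gcd.
We find integers such that 50*x0 + 57*y0 = 1

Step 3: Scale the particular solution.
Multiply by 2/1 = 2:
u = 16, v = 14

Step 4: Verify.
50*(16) - 57*(14) = 2 = 2 ✓

u = 16, v = 14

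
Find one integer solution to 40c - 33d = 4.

Step 1: Check solvability.
gcd(40, 33) = 1
Since 1 divides 4, solutions exist.

Step 2: Apply extended Euclidean algorithm to find gcd.
We find integers such that 40*x0 + 33*y0 = 1

Step 3: Scale the particular solution.
Multiply by 4/1 = 4:
c = -56, d = -68

Step 4: Verify.
40*(-56) - 33*(-68) = 4 = 4 ✓

c = -56, d = -68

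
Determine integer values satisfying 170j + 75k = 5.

Step 1: Check solvability.
gcd(170, 75) = 5
Since 5 divides 5, solutions exist.

Step 2: Apply extended Euclidean algorithm to find gcd.
We find integers such that 170*x0 + 75*y0 = 5

Step 3: Scale the particular solution.
Multiply by 5/5 = 1:
j = 4, k = -9

Step 4: Verify.
170*(4) + 75*(-9) = 5 = 5 ✓

j = 4, k = -9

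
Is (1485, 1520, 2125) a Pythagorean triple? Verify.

Compute a² + b² = 1485² + 1520² = 2205225 + 2310400 = 4515625
Compute c² = 2125² = 4515625
Since 4515625 = 4515625, confirmed.

Yes, it is a Pythagorean triple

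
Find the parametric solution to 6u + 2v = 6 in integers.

Step 1: Compute gcd(6, 2) = 2.
Since 2 divides 6, solutions exist.

Step 2: Find a particular solution using extended Euclidean algorithm.
We get u₀ = 0, v₀ = 3.
Check: 6*0 + 2*3 = 6 = 6 ✓

Step 3: Write the general solution.
u = 0 + (2/2)t = 0 + 1t
v = 3 - (6/2)t = 3 - 3t
for any integer t.

u = 0 + 1t, v = 3 - 3t for integer t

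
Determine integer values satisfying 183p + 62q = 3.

Step 1: Check solvability.
gcd(183, 62) = 1
Since 1 divides 3, solutions exist.

Step 2: Apply extended Euclidean algorithm to find gcd.
We find integers such that 183*x0 + 62*y0 = 1

Step 3: Scale the particular solution.
Multiply by 3/1 = 3:
p = -63, q = 186

Step 4: Verify.
183*(-63) + 62*(186) = 3 = 3 ✓

p = -63, q = 186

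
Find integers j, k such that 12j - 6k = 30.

Step 1: Check solvability.
gcd(12, 6) = 6
Since 6 divides 30, solutions exist.

Step 2: Apply extended Euclidean algorithm to find gcd.
We find integers such that 12*x0 + 6*y0 = 6

Step 3: Scale the particular solution.
Multiply by 30/6 = 5:
j = 0, k = -5

Step 4: Verify.
12*(0) - 6*(-5) = 30 = 30 ✓

j = 0, k = -5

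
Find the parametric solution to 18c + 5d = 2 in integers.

Step 1: Compute gcd(18, 5) = 1.
Since 1 divides 2, solutions exist.

Step 2: Find a particular solution using extended Euclidean algorithm.
We get c₀ = 4, d₀ = -14.
Check: 18*4 + 5*-14 = 2 = 2 ✓

Step 3: Write the general solution.
c = 4 + (5/1)t = 4 + 5t
d = -14 - (18/1)t = -14 - 18t
for any integer t.

c = 4 + 5t, d = -14 - 18t for integer t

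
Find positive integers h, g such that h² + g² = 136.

Search for h with 136 - h² a perfect square.
h = 6: 136 - 6² = 136 - 36 = 100 = 10² ✓
So h = 6, g = 10.

h = 6, g = 10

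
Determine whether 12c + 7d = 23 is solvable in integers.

Step 1: Compute gcd(12, 7).
gcd(12, 7) = 1

Step 2: Check divisibility.
Does 1 divide 23? 23 = 1 x 23, so yes.

By the theorem on linear Diophantine equations, 12c + 7d = 23 has integer solutions if and only if gcd(12, 7) divides 23. Since 1 | 23, solutions exist.

Yes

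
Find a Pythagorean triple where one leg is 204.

We need the other leg and hypotenuse such that 204² + x² = c².
Take x = 253, c = 325: 204² + 253² = 41616 + 64009 = 105625 = 325² ✓
Triple: (253, 204, 325)

(253, 204, 325)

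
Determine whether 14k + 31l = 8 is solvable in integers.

Step 1: Compute gcd(14, 31).
gcd(14, 31) = 1

Step 2: Check divisibility.
Does 1 divide 8? 8 = 1 x 8, so yes.

By the theorem on linear Diophantine equations, 14k + 31l = 8 has integer solutions if and only if gcd(14, 31) divides 8. Since 1 | 8, solutions exist.

Yes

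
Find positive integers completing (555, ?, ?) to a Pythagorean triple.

We need the other leg and hypotenuse such that 555² + x² = c².
Take x = 3400, c = 3445: 555² + 3400² = 308025 + 11560000 = 11868025 = 3445² ✓
Triple: (555, 3400, 3445)

(555, 3400, 3445)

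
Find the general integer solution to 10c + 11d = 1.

Step 1: Compute gcd(10, 11) = 1.
Since 1 divides 1, solutions exist.

Step 2: Find a particular solution using extended Euclidean algorithm.
We get c₀ = -1, d₀ = 1.
Check: 10*-1 + 11*1 = 1 = 1 ✓

Step 3: Write the general solution.
c = -1 + (11/1)t = -1 + 11t
d = 1 - (10/1)t = 1 - 10t
for any integer t.

c = -1 + 11t, d = 1 - 10t for integer t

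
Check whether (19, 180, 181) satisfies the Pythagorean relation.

Compute a² + b²:
19² + 180² = 361 + 32400 = 32761
Compute c²:
181² = 32761
Since 32761 = 32761, it is a Pythagorean triple.

Yes, it is a Pythagorean triple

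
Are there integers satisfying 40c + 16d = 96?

Step 1: Compute gcd(40, 16).
gcd(40, 16) = 8

Step 2: Check divisibility.
Does 8 divide 96? 96 = 8 x 12, so yes.

By the theorem on linear Diophantine equations, 40c + 16d = 96 has integer solutions if and only if gcd(40, 16) divides 96. Since 8 | 96, solutions exist.

Yes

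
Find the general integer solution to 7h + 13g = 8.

Step 1: Compute gcd(7, 13) = 1.
Since 1 divides 8, solutions exist.

Step 2: Find a particular solution using extended Euclidean algorithm.
We get h₀ = 16, g₀ = -8.
Check: 7*16 + 13*-8 = 8 = 8 ✓

Step 3: Write the general solution.
h = 16 + (13/1)t = 16 + 13t
g = -8 - (7/1)t = -8 - 7t
for any integer t.

h = 16 + 13t, g = -8 - 7t for integer t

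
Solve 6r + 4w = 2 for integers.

Step 1: Check solvability.
gcd(6, 4) = 2
Since 2 divides 2, solutions exist.

Step 2: Apply extended Euclidean algorithm to find gcd.
We find integers such that 6*x0 + 4*y0 = 2

Step 3: Scale the particular solution.
Multiply by 2/2 = 1:
r = 1, w = -1

Step 4: Verify.
6*(1) + 4*(-1) = 2 = 2 ✓

r = 1, w = -1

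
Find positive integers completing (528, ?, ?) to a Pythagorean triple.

We need the other leg and hypotenuse such that 528² + x² = c².
Take x = 455, c = 697: 528² + 455² = 278784 + 207025 = 485809 = 697² ✓
Triple: (455, 528, 697)

(455, 528, 697)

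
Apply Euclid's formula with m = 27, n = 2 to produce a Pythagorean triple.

a = m² - n² = 27² - 2² = 729 - 4 = 725
b = 2mn = 2·27·2 = 108
c = m² + n² = 729 + 4 = 733
Verify: 725² + 108² = 525625 + 11664 = 537289 = 733² ✓

(725, 108, 733)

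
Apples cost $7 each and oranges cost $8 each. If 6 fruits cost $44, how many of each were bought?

Let a = apples, o = oranges.
a + o = 6
7a + 8o = 44
Substitute o = 6 - a:
7a + 8(6 - a) = 44
(7 - 8)a = 44 - 48
-1a = -4
a = 4, o = 6 - 4 = 2

Apples: 4, Oranges: 2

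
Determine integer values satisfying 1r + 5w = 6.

Step 1: Check solvability.
gcd(1, 5) = 1
Since 1 divides 6, solutions exist.

Step 2: Apply extended Euclidean algorithm to find gcd.
We find integers such that 1*x0 + 5*y0 = 1

Step 3: Scale the particular solution.
Multiply by 6/1 = 6:
r = 6, w = 0

Step 4: Verify.
1*(6) + 5*(0) = 6 = 6 ✓

r = 6, w = 0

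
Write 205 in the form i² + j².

We need to find integers i, j > 0 such that i² + j² = 205.
Trying i = 3: j² = 205 - 3² = 205 - 9 = 196
j = 14
Check: 3² + 14² = 9 + 196 = 205 ✓

205 = 3² + 14²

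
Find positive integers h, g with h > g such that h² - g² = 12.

Factor: h² - g² = (h+g)(h-g) = 12.
We need two factors of 12 with the same parity.
Use h+g = 6 and h-g = 2 (product 6·2 = 12).
Adding: 2h = 8, so h = 4.
Subtracting: 2g = 4, so g = 2.
Check: 4² - 2² = 16 - 4 = 12 ✓

h = 4, g = 2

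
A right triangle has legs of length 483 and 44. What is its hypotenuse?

c² = a² + b² = 483² + 44² = 233289 + 1936 = 235225
c = 485

485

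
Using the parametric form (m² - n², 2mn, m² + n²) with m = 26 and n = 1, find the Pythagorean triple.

a = m² - n² = 26² - 1² = 676 - 1 = 675
b = 2mn = 2·26·1 = 52
c = m² + n² = 676 + 1 = 677
Verify: 675² + 52² = 455625 + 2704 = 458329 = 677² ✓

(675, 52, 677)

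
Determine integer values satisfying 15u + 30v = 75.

Step 1: Check solvability.
gcd(15, 30) = 15
Since 15 divides 75, solutions exist.

Step 2: Apply extended Euclidean algorithm to find gcd.
We find integers such that 15*x0 + 30*y0 = 15

Step 3: Scale the particular solution.
Multiply by 75/15 = 5:
u = 5, v = 0

Step 4: Verify.
15*(5) + 30*(0) = 75 = 75 ✓

u = 5, v = 0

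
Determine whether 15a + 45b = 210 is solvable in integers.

Step 1: Compute gcd(15, 45).
gcd(15, 45) = 15

Step 2: Check divisibility.
Does 15 divide 210? 210 = 15 x 14, so yes.

By the theorem on linear Diophantine equations, 15a + 45b = 210 has integer solutions if and only if gcd(15, 45) divides 210. Since 15 | 210, solutions exist.

Yes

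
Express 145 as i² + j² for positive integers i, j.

We need to find integers i, j > 0 such that i² + j² = 145.
Trying i = 1: j² = 145 - 1² = 145 - 1 = 144
j = 12
Check: 1² + 12² = 1 + 144 = 145 ✓

145 = 1² + 12²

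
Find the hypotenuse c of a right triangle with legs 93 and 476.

c² = a² + b² = 93² + 476² = 8649 + 226576 = 235225
c = 485

485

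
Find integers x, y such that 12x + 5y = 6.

Step 1: Check solvability.
gcd(12, 5) = 1
Since 1 divides 6, solutions exist.

Step 2: Apply extended Euclidean algorithm to find gcd.
We find integers such that 12*x0 + 5*y0 = 1

Step 3: Scale the particular solution.
Multiply by 6/1 = 6:
x = -12, y = 30

Step 4: Verify.
12*(-12) + 5*(30) = 6 = 6 ✓

x = -12, y = 30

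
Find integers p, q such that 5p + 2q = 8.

Step 1: Check solvability.
gcd(5, 2) = 1
Since 1 divides 8, solutions exist.

Step 2: Apply extended Euclidean algorithm to find gcd.
We find integers such that 5*x0 + 2*y0 = 1

Step 3: Scale the particular solution.
Multiply by 8/1 = 8:
p = 8, q = -16

Step 4: Verify.
5*(8) + 2*(-16) = 8 = 8 ✓

p = 8, q = -16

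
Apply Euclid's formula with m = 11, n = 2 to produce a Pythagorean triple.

a = m² - n² = 11² - 2² = 121 - 4 = 117
b = 2mn = 2·11·2 = 44
c = m² + n² = 121 + 4 = 125
Verify: 117² + 44² = 13689 + 1936 = 15625 = 125² ✓

(117, 44, 125)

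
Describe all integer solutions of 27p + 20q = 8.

Step 1: Compute gcd(27, 20) = 1.
Since 1 divides 8, solutions exist.

Step 2: Find a particular solution using extended Euclidean algorithm.
We get p₀ = 24, q₀ = -32.
Check: 27*24 + 20*-32 = 8 = 8 ✓

Step 3: Write the general solution.
p = 24 + (20/1)t = 24 + 20t
q = -32 - (27/1)t = -32 - 27t
for any integer t.

p = 24 + 20t, q = -32 - 27t for integer t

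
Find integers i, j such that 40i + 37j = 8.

Step 1: Check solvability.
gcd(40, 37) = 1
Since 1 divides 8, solutions exist.

Step 2: Apply extended Euclidean algorithm to find gcd.
We find integers such that 40*x0 + 37*y0 = 1

Step 3: Scale the particular solution.
Multiply by 8/1 = 8:
i = -96, j = 104

Step 4: Verify.
40*(-96) + 37*(104) = 8 = 8 ✓

i = -96, j = 104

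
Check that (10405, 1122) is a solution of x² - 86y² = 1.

Compute x² = 10405² = 108264025
Compute 86y² = 86·1122² = 86·1258884 = 108264024
x² - 86y² = 108264025 - 108264024 = 1
Since this equals 1, (10405, 1122) is a solution.

Yes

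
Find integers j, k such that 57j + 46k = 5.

Step 1: Check solvability.
gcd(57, 46) = 1
Since 1 divides 5, solutions exist.

Step 2: Apply extended Euclidean algorithm to find gcd.
We find integers such that 57*x0 + 46*y0 = 1

Step 3: Scale the particular solution.
Multiply by 5/1 = 5:
j = 105, k = -130

Step 4: Verify.
57*(105) + 46*(-130) = 5 = 5 ✓

j = 105, k = -130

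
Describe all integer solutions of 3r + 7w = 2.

Step 1: Compute gcd(3, 7) = 1.
Since 1 divides 2, solutions exist.

Step 2: Find a particular solution using extended Euclidean algorithm.
We get r₀ = -4, w₀ = 2.
Check: 3*-4 + 7*2 = 2 = 2 ✓

Step 3: Write the general solution.
r = -4 + (7/1)t = -4 + 7t
w = 2 - (3/1)t = 2 - 3t
for any integer t.

r = -4 + 7t, w = 2 - 3t for integer t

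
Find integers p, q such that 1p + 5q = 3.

Step 1: Check solvability.
gcd(1, 5) = 1
Since 1 divides 3, solutions exist.

Step 2: Apply extended Euclidean algorithm to find gcd.
We find integers such that 1*x0 + 5*y0 = 1

Step 3: Scale the particular solution.
Multiply by 3/1 = 3:
p = 3, q = 0

Step 4: Verify.
1*(3) + 5*(0) = 3 = 3 ✓

p = 3, q = 0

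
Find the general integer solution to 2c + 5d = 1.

Step 1: Compute gcd(2, 5) = 1.
Since 1 divides 1, solutions exist.

Step 2: Find a particular solution using extended Euclidean algorithm.
We get c₀ = -2, d₀ = 1.
Check: 2*-2 + 5*1 = 1 = 1 ✓

Step 3: Write the general solution.
c = -2 + (5/1)t = -2 + 5t
d = 1 - (2/1)t = 1 - 2t
for any integer t.

c = -2 + 5t, d = 1 - 2t for integer t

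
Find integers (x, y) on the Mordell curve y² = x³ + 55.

Try small integer x values and check whether x³ + 55 is a perfect square.
x = 9: x³ + 55 = 9³ + 55 = 729 + 55 = 784
Is 784 a perfect square? 28² = 784 ✓
So (x, y) = (9, -28) is a solution.

x = 9, y = -28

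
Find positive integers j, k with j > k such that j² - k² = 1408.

Factor: j² - k² = (j+k)(j-k) = 1408.
We need two factors of 1408 with the same parity.
Use j+k = 704 and j-k = 2 (product 704·2 = 1408).
Adding: 2j = 706, so j = 353.
Subtracting: 2k = 702, so k = 351.
Check: 353² - 351² = 124609 - 123201 = 1408 ✓

j = 353, k = 351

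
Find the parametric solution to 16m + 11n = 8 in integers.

Step 1: Compute gcd(16, 11) = 1.
Since 1 divides 8, solutions exist.

Step 2: Find a particular solution using extended Euclidean algorithm.
We get m₀ = -16, n₀ = 24.
Check: 16*-16 + 11*24 = 8 = 8 ✓

Step 3: Write the general solution.
m = -16 + (11/1)t = -16 + 11t
n = 24 - (16/1)t = 24 - 16t
for any integer t.

m = -16 + 11t, n = 24 - 16t for integer t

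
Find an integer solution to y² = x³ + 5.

Try small integer x values and check whether x³ + 5 is a perfect square.
x = -1: x³ + 5 = -1³ + 5 = -1 + 5 = 4
Is 4 a perfect square? 2² = 4 ✓
So (x, y) = (-1, 2) is a solution.

x = -1, y = 2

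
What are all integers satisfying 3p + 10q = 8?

Step 1: Compute gcd(3, 10) = 1.
Since 1 divides 8, solutions exist.

Step 2: Find a particular solution using extended Euclidean algorithm.
We get p₀ = -24, q₀ = 8.
Check: 3*-24 + 10*8 = 8 = 8 ✓

Step 3: Write the general solution.
p = -24 + (10/1)t = -24 + 10t
q = 8 - (3/1)t = 8 - 3t
for any integer t.

p = -24 + 10t, q = 8 - 3t for integer t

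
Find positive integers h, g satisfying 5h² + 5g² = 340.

Try small values of h and check whether (340 - 5h²)/5 is a perfect square.
h = 8: 5·8² = 320, so 5g² = 340 - 320 = 20, giving g² = 4, g = 2.
Check: 5·8² + 5·2² = 320 + 20 = 340 ✓

h = 8, g = 2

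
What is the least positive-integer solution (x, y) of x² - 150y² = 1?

We seek the smallest positive integers (x, y) with x² - 150y² = 1, i.e., x² = 150y² + 1.
Try successive y values:
y = 1: x² = 150·1² + 1 = 151, not a perfect square
y = 2: x² = 150·2² + 1 = 601, not a perfect square
y = 3: x² = 150·3² + 1 = 1351, not a perfect square
... continuing the search (or via continued fractions) ...
y = 4: x² = 150·4² + 1 = 2401, x = 49 ✓

Verify: 49² - 150·4² = 2401 - 2400 = 1 ✓

x = 49, y = 4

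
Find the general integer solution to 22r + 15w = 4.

Step 1: Compute gcd(22, 15) = 1.
Since 1 divides 4, solutions exist.

Step 2: Find a particular solution using extended Euclidean algorithm.
We get r₀ = -8, w₀ = 12.
Check: 22*-8 + 15*12 = 4 = 4 ✓

Step 3: Write the general solution.
r = -8 + (15/1)t = -8 + 15t
w = 12 - (22/1)t = 12 - 22t
for any integer t.

r = -8 + 15t, w = 12 - 22t for integer t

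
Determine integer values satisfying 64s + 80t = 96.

Step 1: Check solvability.
gcd(64, 80) = 16
Since 16 divides 96, solutions exist.

Step 2: Apply extended Euclidean algorithm to find gcd.
We find integers such that 64*x0 + 80*y0 = 16

Step 3: Scale the particular solution.
Multiply by 96/16 = 6:
s = -6, t = 6

Step 4: Verify.
64*(-6) + 80*(6) = 96 = 96 ✓

s = -6, t = 6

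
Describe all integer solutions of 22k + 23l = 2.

Step 1: Compute gcd(22, 23) = 1.
Since 1 divides 2, solutions exist.

Step 2: Find a particular solution using extended Euclidean algorithm.
We get k₀ = -2, l₀ = 2.
Check: 22*-2 + 23*2 = 2 = 2 ✓

Step 3: Write the general solution.
k = -2 + (23/1)t = -2 + 23t
l = 2 - (22/1)t = 2 - 22t
for any integer t.

k = -2 + 23t, l = 2 - 22t for integer t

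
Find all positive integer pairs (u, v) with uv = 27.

The positive divisors of 27 are: 1, 3, 9, 27.
Each divisor d gives the pair (d, 27/d):
(1, 27), (3, 9), (9, 3), (27, 1)

(1, 27), (3, 9), (9, 3), (27, 1)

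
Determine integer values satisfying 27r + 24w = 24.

Step 1: Check solvability.
gcd(27, 24) = 3
Since 3 divides 24, solutions exist.

Step 2: Apply extended Euclidean algorithm to find gcd.
We find integers such that 27*x0 + 24*y0 = 3

Step 3: Scale the particular solution.
Multiply by 24/3 = 8:
r = 8, w = -8

Step 4: Verify.
27*(8) + 24*(-8) = 24 = 24 ✓

r = 8, w = -8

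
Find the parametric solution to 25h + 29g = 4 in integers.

Step 1: Compute gcd(25, 29) = 1.
Since 1 divides 4, solutions exist.

Step 2: Find a particular solution using extended Euclidean algorithm.
We get h₀ = 28, g₀ = -24.
Check: 25*28 + 29*-24 = 4 = 4 ✓

Step 3: Write the general solution.
h = 28 + (29/1)t = 28 + 29t
g = -24 - (25/1)t = -24 - 25t
for any integer t.

h = 28 + 29t, g = -24 - 25t for integer t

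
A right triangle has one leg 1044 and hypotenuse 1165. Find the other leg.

a² = c² - b² = 1357225 - 1089936 = 267289
a = 517

517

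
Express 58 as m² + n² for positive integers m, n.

We need to find integers m, n > 0 such that m² + n² = 58.
Trying m = 3: n² = 58 - 3² = 58 - 9 = 49
n = 7
Check: 3² + 7² = 9 + 49 = 58 ✓

58 = 3² + 7²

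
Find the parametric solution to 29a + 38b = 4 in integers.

Step 1: Compute gcd(29, 38) = 1.
Since 1 divides 4, solutions exist.

Step 2: Find a particular solution using extended Euclidean algorithm.
We get a₀ = -68, b₀ = 52.
Check: 29*-68 + 38*52 = 4 = 4 ✓

Step 3: Write the general solution.
a = -68 + (38/1)t = -68 + 38t
b = 52 - (29/1)t = 52 - 29t
for any integer t.

a = -68 + 38t, b = 52 - 29t for integer t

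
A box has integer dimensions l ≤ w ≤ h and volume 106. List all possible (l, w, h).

Iterate l from 1 to ⌊106^(1/3)⌋. For each l dividing 106, iterate w ≥ l with w dividing 106/l, and set h = 106/(l·w).
Triples found (2): (1×1×106), (1×2×53)

(1×1×106), (1×2×53)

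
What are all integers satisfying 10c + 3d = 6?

Step 1: Compute gcd(10, 3) = 1.
Since 1 divides 6, solutions exist.

Step 2: Find a particular solution using extended Euclidean algorithm.
We get c₀ = 6, d₀ = -18.
Check: 10*6 + 3*-18 = 6 = 6 ✓

Step 3: Write the general solution.
c = 6 + (3/1)t = 6 + 3t
d = -18 - (10/1)t = -18 - 10t
for any integer t.

c = 6 + 3t, d = -18 - 10t for integer t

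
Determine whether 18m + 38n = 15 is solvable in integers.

Step 1: Compute gcd(18, 38).
gcd(18, 38) = 2

Step 2: Check divisibility.
Does 2 divide 15? 15 = 2 x 7 + 1, so no.

By the theorem on linear Diophantine equations, 18m + 38n = 15 has integer solutions if and only if gcd(18, 38) divides 15. Since 2 does not divide 15, no solutions exist.

No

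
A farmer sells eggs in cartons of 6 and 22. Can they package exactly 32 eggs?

We need non-negative a, b with 6a + 22b = 32.
gcd(6, 22) = 2 divides 32, but no a in [0, 5] gives non-negative b.

No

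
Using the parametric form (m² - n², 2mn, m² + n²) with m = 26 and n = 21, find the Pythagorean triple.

a = m² - n² = 26² - 21² = 676 - 441 = 235
b = 2mn = 2·26·21 = 1092
c = m² + n² = 676 + 441 = 1117
Verify: 235² + 1092² = 55225 + 1192464 = 1247689 = 1117² ✓

(235, 1092, 1117)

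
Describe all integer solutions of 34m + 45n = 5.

Step 1: Compute gcd(34, 45) = 1.
Since 1 divides 5, solutions exist.

Step 2: Find a particular solution using extended Euclidean algorithm.
We get m₀ = 20, n₀ = -15.
Check: 34*20 + 45*-15 = 5 = 5 ✓

Step 3: Write the general solution.
m = 20 + (45/1)t = 20 + 45t
n = -15 - (34/1)t = -15 - 34t
for any integer t.

m = 20 + 45t, n = -15 - 34t for integer t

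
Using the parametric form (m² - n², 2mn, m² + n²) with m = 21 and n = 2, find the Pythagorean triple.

a = m² - n² = 441 - 4 = 437
b = 2mn = 2·21·2 = 84
c = m² + n² = 441 + 4 = 445
Verify: 437² + 84² = 190969 + 7056 = 198025 = 445² ✓

(437, 84, 445)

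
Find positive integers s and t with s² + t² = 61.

We need to find integers s, t > 0 such that s² + t² = 61.
Trying s = 5: t² = 61 - 5² = 61 - 25 = 36
t = 6
Check: 5² + 6² = 25 + 36 = 61 ✓

61 = 5² + 6²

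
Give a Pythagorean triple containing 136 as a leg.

We need the other leg and hypotenuse such that 136² + x² = c².
Take x = 570, c = 586: 136² + 570² = 18496 + 324900 = 343396 = 586² ✓
Triple: (570, 136, 586)

(570, 136, 586)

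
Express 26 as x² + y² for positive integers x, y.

We need to find integers x, y > 0 such that x² + y² = 26.
Trying x = 1: y² = 26 - 1² = 26 - 1 = 25
y = 5
Check: 1² + 5² = 1 + 25 = 26 ✓

26 = 1² + 5²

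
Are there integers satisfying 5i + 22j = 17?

Step 1: Compute gcd(5, 22).
gcd(5, 22) = 1

Step 2: Check divisibility.
Does 1 divide 17? 17 = 1 x 17, so yes.

By the theorem on linear Diophantine equations, 5i + 22j = 17 has integer solutions if and only if gcd(5, 22) divides 17. Since 1 | 17, solutions exist.

Yes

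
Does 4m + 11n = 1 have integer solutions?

Step 1: Compute gcd(4, 11).
gcd(4, 11) = 1

Step 2: Check divisibility.
Does 1 divide 1? 1 = 1 x 1, so yes.

By the theorem on linear Diophantine equations, 4m + 11n = 1 has integer solutions if and only if gcd(4, 11) divides 1. Since 1 | 1, solutions exist.

Yes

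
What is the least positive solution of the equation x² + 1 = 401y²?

We need x² = 401y² - 1. Try successive y:
y = 1: x² = 401·1² - 1 = 400 = 20² ✓
Check: 20² - 401·1² = 400 - 401 = -1 ✓

x = 20, y = 1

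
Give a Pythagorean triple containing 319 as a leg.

We need the other leg and hypotenuse such that 319² + x² = c².
Take x = 360, c = 481: 319² + 360² = 101761 + 129600 = 231361 = 481² ✓
Triple: (319, 360, 481)

(319, 360, 481)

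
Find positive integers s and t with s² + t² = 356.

We need to find integers s, t > 0 such that s² + t² = 356.
Trying s = 10: t² = 356 - 10² = 356 - 100 = 256
t = 16
Check: 10² + 16² = 100 + 256 = 356 ✓

356 = 10² + 16²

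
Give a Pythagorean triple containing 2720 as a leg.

We need the other leg and hypotenuse such that 2720² + x² = c².
Take x = 1512, c = 3112: 2720² + 1512² = 7398400 + 2286144 = 9684544 = 3112² ✓
Triple: (1512, 2720, 3112)

(1512, 2720, 3112)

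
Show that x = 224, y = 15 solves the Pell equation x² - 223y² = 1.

Compute x² = 224² = 50176
Compute 223y² = 223·15² = 223·225 = 50175
x² - 223y² = 50176 - 50175 = 1
Since this equals 1, (224, 15) is a solution.

Yes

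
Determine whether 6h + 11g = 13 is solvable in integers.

Step 1: Compute gcd(6, 11).
gcd(6, 11) = 1

Step 2: Check divisibility.
Does 1 divide 13? 13 = 1 x 13, so yes.

By the theorem on linear Diophantine equations, 6h + 11g = 13 has integer solutions if and only if gcd(6, 11) divides 13. Since 1 | 13, solutions exist.

Yes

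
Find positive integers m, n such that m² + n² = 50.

Search for m with 50 - m² a perfect square.
m = 1: 50 - 1² = 50 - 1 = 49 = 7² ✓
So m = 1, n = 7.

m = 1, n = 7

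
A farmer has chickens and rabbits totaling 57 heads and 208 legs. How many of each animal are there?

Let c = chickens, r = rabbits.
Heads: c + r = 57
Legs: 2c + 4r = 208
From the first equation, c = 57 - r. Substitute:
2(57 - r) + 4r = 208
114 + 2r = 208
r = (208 - 114)/2 = 47
c = 57 - 47 = 10

Chickens: 10, Rabbits: 47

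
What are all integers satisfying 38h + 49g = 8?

Step 1: Compute gcd(38, 49) = 1.
Since 1 divides 8, solutions exist.

Step 2: Find a particular solution using extended Euclidean algorithm.
We get h₀ = -72, g₀ = 56.
Check: 38*-72 + 49*56 = 8 = 8 ✓

Step 3: Write the general solution.
h = -72 + (49/1)t = -72 + 49t
g = 56 - (38/1)t = 56 - 38t
for any integer t.

h = -72 + 49t, g = 56 - 38t for integer t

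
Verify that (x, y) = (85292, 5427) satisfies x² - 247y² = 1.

Compute x² = 85292² = 7274725264
Compute 247y² = 247·5427² = 247·29452329 = 7274725263
x² - 247y² = 7274725264 - 7274725263 = 1
Since this equals 1, (85292, 5427) is a solution.

Yes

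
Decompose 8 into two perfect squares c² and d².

We need to find integers c, d > 0 such that c² + d² = 8.
Trying c = 2: d² = 8 - 2² = 8 - 4 = 4
d = 2
Check: 2² + 2² = 4 + 4 = 8 ✓

8 = 2² + 2²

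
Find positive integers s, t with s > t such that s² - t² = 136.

Factor: s² - t² = (s+t)(s-t) = 136.
We need two factors of 136 with the same parity.
Use s+t = 68 and s-t = 2 (product 68·2 = 136).
Adding: 2s = 70, so s = 35.
Subtracting: 2t = 66, so t = 33.
Check: 35² - 33² = 1225 - 1089 = 136 ✓

s = 35, t = 33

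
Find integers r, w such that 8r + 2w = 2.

Step 1: Check solvability.
gcd(8, 2) = 2
Since 2 divides 2, solutions exist.

Step 2: Apply extended Euclidean algorithm to find gcd.
We find integers such that 8*x0 + 2*y0 = 2

Step 3: Scale the particular solution.
Multiply by 2/2 = 1:
r = 0, w = 1

Step 4: Verify.
8*(0) + 2*(1) = 2 = 2 ✓

r = 0, w = 1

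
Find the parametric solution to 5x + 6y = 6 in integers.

Step 1: Compute gcd(5, 6) = 1.
Since 1 divides 6, solutions exist.

Step 2: Find a particular solution using extended Euclidean algorithm.
We get x₀ = -6, y₀ = 6.
Check: 5*-6 + 6*6 = 6 = 6 ✓

Step 3: Write the general solution.
x = -6 + (6/1)t = -6 + 6t
y = 6 - (5/1)t = 6 - 5t
for any integer t.

x = -6 + 6t, y = 6 - 5t for integer t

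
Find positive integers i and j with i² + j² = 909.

We need to find integers i, j > 0 such that i² + j² = 909.
Trying i = 3: j² = 909 - 3² = 909 - 9 = 900
j = 30
Check: 3² + 30² = 9 + 900 = 909 ✓

909 = 3² + 30²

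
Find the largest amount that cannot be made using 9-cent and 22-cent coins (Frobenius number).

For two coprime denominations a and b, the Frobenius number (largest value not representable as a non-negative combination) is ab - a - b.
Here gcd(9, 22) = 1, so they are coprime.
F(9, 22) = 9·22 - 9 - 22 = 198 - 31 = 167

167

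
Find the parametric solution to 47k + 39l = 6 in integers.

Step 1: Compute gcd(47, 39) = 1.
Since 1 divides 6, solutions exist.

Step 2: Find a particular solution using extended Euclidean algorithm.
We get k₀ = 30, l₀ = -36.
Check: 47*30 + 39*-36 = 6 = 6 ✓

Step 3: Write the general solution.
k = 30 + (39/1)t = 30 + 39t
l = -36 - (47/1)t = -36 - 47t
for any integer t.

k = 30 + 39t, l = -36 - 47t for integer t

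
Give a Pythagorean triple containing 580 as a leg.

We need the other leg and hypotenuse such that 580² + x² = c².
Take x = 741, c = 941: 580² + 741² = 336400 + 549081 = 885481 = 941² ✓
Triple: (741, 580, 941)

(741, 580, 941)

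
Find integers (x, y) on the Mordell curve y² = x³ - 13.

Try small integer x values and check whether x³ - 13 is a perfect square.
x = 17: x³ - 13 = 17³ - 13 = 4913 - 13 = 4900
Is 4900 a perfect square? 70² = 4900 ✓
So (x, y) = (17, 70) is a solution.

x = 17, y = 70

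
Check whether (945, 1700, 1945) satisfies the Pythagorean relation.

Compute a² + b²:
945² + 1700² = 893025 + 2890000 = 3783025
Compute c²:
1945² = 3783025
Since 3783025 = 3783025, it is a Pythagorean triple.

Yes, it is a Pythagorean triple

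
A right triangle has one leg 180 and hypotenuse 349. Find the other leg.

a² = c² - b² = 121801 - 32400 = 89401
a = 299

299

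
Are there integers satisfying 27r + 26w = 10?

Step 1: Compute gcd(27, 26).
gcd(27, 26) = 1

Step 2: Check divisibility.
Does 1 divide 10? 10 = 1 x 10, so yes.

By the theorem on linear Diophantine equations, 27r + 26w = 10 has integer solutions if and only if gcd(27, 26) divides 10. Since 1 | 10, solutions exist.

Yes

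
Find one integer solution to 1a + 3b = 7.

Step 1: Check solvability.
gcd(1, 3) = 1
Since 1 divides 7, solutions exist.

Step 2: Apply extended Euclidean algorithm to find gcd.
We find integers such that 1*x0 + 3*y0 = 1

Step 3: Scale the particular solution.
Multiply by 7/1 = 7:
a = 7, b = 0

Step 4: Verify.
1*(7) + 3*(0) = 7 = 7 ✓

a = 7, b = 0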